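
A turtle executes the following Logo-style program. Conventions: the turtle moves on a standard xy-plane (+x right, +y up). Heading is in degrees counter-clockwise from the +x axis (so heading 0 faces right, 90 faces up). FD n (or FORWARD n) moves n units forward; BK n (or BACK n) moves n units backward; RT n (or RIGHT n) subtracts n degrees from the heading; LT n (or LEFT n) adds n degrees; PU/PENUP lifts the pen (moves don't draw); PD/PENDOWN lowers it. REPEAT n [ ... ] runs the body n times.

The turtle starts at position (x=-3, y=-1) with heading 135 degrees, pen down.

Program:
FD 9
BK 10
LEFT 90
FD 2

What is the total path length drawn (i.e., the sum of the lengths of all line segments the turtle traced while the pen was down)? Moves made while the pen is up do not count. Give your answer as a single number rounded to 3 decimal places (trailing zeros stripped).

Answer: 21

Derivation:
Executing turtle program step by step:
Start: pos=(-3,-1), heading=135, pen down
FD 9: (-3,-1) -> (-9.364,5.364) [heading=135, draw]
BK 10: (-9.364,5.364) -> (-2.293,-1.707) [heading=135, draw]
LT 90: heading 135 -> 225
FD 2: (-2.293,-1.707) -> (-3.707,-3.121) [heading=225, draw]
Final: pos=(-3.707,-3.121), heading=225, 3 segment(s) drawn

Segment lengths:
  seg 1: (-3,-1) -> (-9.364,5.364), length = 9
  seg 2: (-9.364,5.364) -> (-2.293,-1.707), length = 10
  seg 3: (-2.293,-1.707) -> (-3.707,-3.121), length = 2
Total = 21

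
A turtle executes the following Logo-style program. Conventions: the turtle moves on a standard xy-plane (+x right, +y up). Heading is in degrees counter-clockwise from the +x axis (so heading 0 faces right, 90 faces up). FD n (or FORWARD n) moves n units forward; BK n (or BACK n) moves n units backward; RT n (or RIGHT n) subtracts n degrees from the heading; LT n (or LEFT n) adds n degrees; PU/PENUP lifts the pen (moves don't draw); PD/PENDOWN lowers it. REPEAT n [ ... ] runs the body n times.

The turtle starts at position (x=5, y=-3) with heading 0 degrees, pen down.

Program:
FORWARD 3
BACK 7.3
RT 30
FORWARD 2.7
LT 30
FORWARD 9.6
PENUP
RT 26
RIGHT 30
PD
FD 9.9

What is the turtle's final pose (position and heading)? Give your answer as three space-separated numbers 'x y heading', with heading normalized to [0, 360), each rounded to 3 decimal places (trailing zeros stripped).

Answer: 18.174 -12.557 304

Derivation:
Executing turtle program step by step:
Start: pos=(5,-3), heading=0, pen down
FD 3: (5,-3) -> (8,-3) [heading=0, draw]
BK 7.3: (8,-3) -> (0.7,-3) [heading=0, draw]
RT 30: heading 0 -> 330
FD 2.7: (0.7,-3) -> (3.038,-4.35) [heading=330, draw]
LT 30: heading 330 -> 0
FD 9.6: (3.038,-4.35) -> (12.638,-4.35) [heading=0, draw]
PU: pen up
RT 26: heading 0 -> 334
RT 30: heading 334 -> 304
PD: pen down
FD 9.9: (12.638,-4.35) -> (18.174,-12.557) [heading=304, draw]
Final: pos=(18.174,-12.557), heading=304, 5 segment(s) drawn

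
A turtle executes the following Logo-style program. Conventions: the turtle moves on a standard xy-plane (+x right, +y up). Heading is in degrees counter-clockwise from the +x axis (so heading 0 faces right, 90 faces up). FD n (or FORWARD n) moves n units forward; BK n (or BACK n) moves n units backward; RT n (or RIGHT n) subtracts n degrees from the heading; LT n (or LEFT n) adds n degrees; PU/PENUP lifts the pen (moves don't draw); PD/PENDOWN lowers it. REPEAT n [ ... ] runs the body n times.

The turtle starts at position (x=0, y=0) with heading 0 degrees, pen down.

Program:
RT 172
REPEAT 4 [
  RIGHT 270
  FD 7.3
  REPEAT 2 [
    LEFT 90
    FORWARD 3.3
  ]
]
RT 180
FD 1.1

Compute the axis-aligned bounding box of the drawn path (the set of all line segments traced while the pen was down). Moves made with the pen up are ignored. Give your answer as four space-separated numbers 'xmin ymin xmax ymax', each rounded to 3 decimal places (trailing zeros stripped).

Executing turtle program step by step:
Start: pos=(0,0), heading=0, pen down
RT 172: heading 0 -> 188
REPEAT 4 [
  -- iteration 1/4 --
  RT 270: heading 188 -> 278
  FD 7.3: (0,0) -> (1.016,-7.229) [heading=278, draw]
  REPEAT 2 [
    -- iteration 1/2 --
    LT 90: heading 278 -> 8
    FD 3.3: (1.016,-7.229) -> (4.284,-6.77) [heading=8, draw]
    -- iteration 2/2 --
    LT 90: heading 8 -> 98
    FD 3.3: (4.284,-6.77) -> (3.825,-3.502) [heading=98, draw]
  ]
  -- iteration 2/4 --
  RT 270: heading 98 -> 188
  FD 7.3: (3.825,-3.502) -> (-3.404,-4.518) [heading=188, draw]
  REPEAT 2 [
    -- iteration 1/2 --
    LT 90: heading 188 -> 278
    FD 3.3: (-3.404,-4.518) -> (-2.945,-7.786) [heading=278, draw]
    -- iteration 2/2 --
    LT 90: heading 278 -> 8
    FD 3.3: (-2.945,-7.786) -> (0.323,-7.326) [heading=8, draw]
  ]
  -- iteration 3/4 --
  RT 270: heading 8 -> 98
  FD 7.3: (0.323,-7.326) -> (-0.693,-0.097) [heading=98, draw]
  REPEAT 2 [
    -- iteration 1/2 --
    LT 90: heading 98 -> 188
    FD 3.3: (-0.693,-0.097) -> (-3.961,-0.557) [heading=188, draw]
    -- iteration 2/2 --
    LT 90: heading 188 -> 278
    FD 3.3: (-3.961,-0.557) -> (-3.502,-3.825) [heading=278, draw]
  ]
  -- iteration 4/4 --
  RT 270: heading 278 -> 8
  FD 7.3: (-3.502,-3.825) -> (3.727,-2.809) [heading=8, draw]
  REPEAT 2 [
    -- iteration 1/2 --
    LT 90: heading 8 -> 98
    FD 3.3: (3.727,-2.809) -> (3.268,0.459) [heading=98, draw]
    -- iteration 2/2 --
    LT 90: heading 98 -> 188
    FD 3.3: (3.268,0.459) -> (0,0) [heading=188, draw]
  ]
]
RT 180: heading 188 -> 8
FD 1.1: (0,0) -> (1.089,0.153) [heading=8, draw]
Final: pos=(1.089,0.153), heading=8, 13 segment(s) drawn

Segment endpoints: x in {-3.961, -3.502, -3.404, -2.945, -0.693, 0, 0, 0.323, 1.016, 1.089, 3.268, 3.727, 3.825, 4.284}, y in {-7.786, -7.326, -7.229, -6.77, -4.518, -3.825, -3.502, -2.809, -0.557, -0.097, 0, 0, 0.153, 0.459}
xmin=-3.961, ymin=-7.786, xmax=4.284, ymax=0.459

Answer: -3.961 -7.786 4.284 0.459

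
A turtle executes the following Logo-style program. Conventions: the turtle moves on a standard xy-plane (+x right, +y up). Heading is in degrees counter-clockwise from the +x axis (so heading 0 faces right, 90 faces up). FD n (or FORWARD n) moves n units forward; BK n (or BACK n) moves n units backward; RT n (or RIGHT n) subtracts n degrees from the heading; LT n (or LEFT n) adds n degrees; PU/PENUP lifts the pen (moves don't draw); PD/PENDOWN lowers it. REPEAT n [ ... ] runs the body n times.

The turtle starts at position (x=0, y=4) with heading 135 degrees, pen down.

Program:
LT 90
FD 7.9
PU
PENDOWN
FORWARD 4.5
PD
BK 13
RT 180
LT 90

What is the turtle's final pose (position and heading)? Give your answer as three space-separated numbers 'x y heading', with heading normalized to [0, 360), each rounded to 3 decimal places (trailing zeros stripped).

Executing turtle program step by step:
Start: pos=(0,4), heading=135, pen down
LT 90: heading 135 -> 225
FD 7.9: (0,4) -> (-5.586,-1.586) [heading=225, draw]
PU: pen up
PD: pen down
FD 4.5: (-5.586,-1.586) -> (-8.768,-4.768) [heading=225, draw]
PD: pen down
BK 13: (-8.768,-4.768) -> (0.424,4.424) [heading=225, draw]
RT 180: heading 225 -> 45
LT 90: heading 45 -> 135
Final: pos=(0.424,4.424), heading=135, 3 segment(s) drawn

Answer: 0.424 4.424 135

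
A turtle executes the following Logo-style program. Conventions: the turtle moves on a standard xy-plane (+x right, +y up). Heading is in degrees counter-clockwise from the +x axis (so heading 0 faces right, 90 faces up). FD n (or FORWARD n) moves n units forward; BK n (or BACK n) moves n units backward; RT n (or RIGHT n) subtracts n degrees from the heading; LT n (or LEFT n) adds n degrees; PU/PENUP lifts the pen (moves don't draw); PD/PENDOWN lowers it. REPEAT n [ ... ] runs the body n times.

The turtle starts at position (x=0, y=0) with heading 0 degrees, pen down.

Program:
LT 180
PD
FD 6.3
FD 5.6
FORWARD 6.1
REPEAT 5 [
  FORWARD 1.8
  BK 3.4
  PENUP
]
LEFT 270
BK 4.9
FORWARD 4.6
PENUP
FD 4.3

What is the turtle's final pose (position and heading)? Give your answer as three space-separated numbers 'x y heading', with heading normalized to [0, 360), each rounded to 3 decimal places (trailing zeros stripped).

Executing turtle program step by step:
Start: pos=(0,0), heading=0, pen down
LT 180: heading 0 -> 180
PD: pen down
FD 6.3: (0,0) -> (-6.3,0) [heading=180, draw]
FD 5.6: (-6.3,0) -> (-11.9,0) [heading=180, draw]
FD 6.1: (-11.9,0) -> (-18,0) [heading=180, draw]
REPEAT 5 [
  -- iteration 1/5 --
  FD 1.8: (-18,0) -> (-19.8,0) [heading=180, draw]
  BK 3.4: (-19.8,0) -> (-16.4,0) [heading=180, draw]
  PU: pen up
  -- iteration 2/5 --
  FD 1.8: (-16.4,0) -> (-18.2,0) [heading=180, move]
  BK 3.4: (-18.2,0) -> (-14.8,0) [heading=180, move]
  PU: pen up
  -- iteration 3/5 --
  FD 1.8: (-14.8,0) -> (-16.6,0) [heading=180, move]
  BK 3.4: (-16.6,0) -> (-13.2,0) [heading=180, move]
  PU: pen up
  -- iteration 4/5 --
  FD 1.8: (-13.2,0) -> (-15,0) [heading=180, move]
  BK 3.4: (-15,0) -> (-11.6,0) [heading=180, move]
  PU: pen up
  -- iteration 5/5 --
  FD 1.8: (-11.6,0) -> (-13.4,0) [heading=180, move]
  BK 3.4: (-13.4,0) -> (-10,0) [heading=180, move]
  PU: pen up
]
LT 270: heading 180 -> 90
BK 4.9: (-10,0) -> (-10,-4.9) [heading=90, move]
FD 4.6: (-10,-4.9) -> (-10,-0.3) [heading=90, move]
PU: pen up
FD 4.3: (-10,-0.3) -> (-10,4) [heading=90, move]
Final: pos=(-10,4), heading=90, 5 segment(s) drawn

Answer: -10 4 90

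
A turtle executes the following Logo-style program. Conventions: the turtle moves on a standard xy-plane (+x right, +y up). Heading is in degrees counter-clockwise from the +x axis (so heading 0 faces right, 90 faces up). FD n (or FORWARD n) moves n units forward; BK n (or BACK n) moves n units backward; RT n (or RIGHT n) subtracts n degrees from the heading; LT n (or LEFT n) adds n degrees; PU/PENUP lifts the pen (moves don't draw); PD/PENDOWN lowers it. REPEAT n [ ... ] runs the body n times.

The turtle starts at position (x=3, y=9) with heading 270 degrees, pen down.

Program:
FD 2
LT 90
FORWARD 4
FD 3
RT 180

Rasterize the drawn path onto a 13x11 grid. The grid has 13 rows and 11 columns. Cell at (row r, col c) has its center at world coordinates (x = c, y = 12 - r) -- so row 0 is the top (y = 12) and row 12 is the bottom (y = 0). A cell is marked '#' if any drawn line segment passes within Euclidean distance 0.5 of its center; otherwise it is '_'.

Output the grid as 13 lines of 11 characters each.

Answer: ___________
___________
___________
___#_______
___#_______
___########
___________
___________
___________
___________
___________
___________
___________

Derivation:
Segment 0: (3,9) -> (3,7)
Segment 1: (3,7) -> (7,7)
Segment 2: (7,7) -> (10,7)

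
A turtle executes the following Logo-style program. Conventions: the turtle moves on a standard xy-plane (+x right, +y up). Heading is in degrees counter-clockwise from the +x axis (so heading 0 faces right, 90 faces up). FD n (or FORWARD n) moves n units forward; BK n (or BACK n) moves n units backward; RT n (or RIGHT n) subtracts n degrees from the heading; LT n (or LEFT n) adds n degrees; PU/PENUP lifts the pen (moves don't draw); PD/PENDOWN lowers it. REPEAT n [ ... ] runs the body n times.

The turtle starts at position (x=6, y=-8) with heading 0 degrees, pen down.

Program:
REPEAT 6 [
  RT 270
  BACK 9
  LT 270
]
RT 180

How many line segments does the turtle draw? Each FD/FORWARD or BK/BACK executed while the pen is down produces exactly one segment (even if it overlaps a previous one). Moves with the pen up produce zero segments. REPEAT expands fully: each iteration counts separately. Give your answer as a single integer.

Answer: 6

Derivation:
Executing turtle program step by step:
Start: pos=(6,-8), heading=0, pen down
REPEAT 6 [
  -- iteration 1/6 --
  RT 270: heading 0 -> 90
  BK 9: (6,-8) -> (6,-17) [heading=90, draw]
  LT 270: heading 90 -> 0
  -- iteration 2/6 --
  RT 270: heading 0 -> 90
  BK 9: (6,-17) -> (6,-26) [heading=90, draw]
  LT 270: heading 90 -> 0
  -- iteration 3/6 --
  RT 270: heading 0 -> 90
  BK 9: (6,-26) -> (6,-35) [heading=90, draw]
  LT 270: heading 90 -> 0
  -- iteration 4/6 --
  RT 270: heading 0 -> 90
  BK 9: (6,-35) -> (6,-44) [heading=90, draw]
  LT 270: heading 90 -> 0
  -- iteration 5/6 --
  RT 270: heading 0 -> 90
  BK 9: (6,-44) -> (6,-53) [heading=90, draw]
  LT 270: heading 90 -> 0
  -- iteration 6/6 --
  RT 270: heading 0 -> 90
  BK 9: (6,-53) -> (6,-62) [heading=90, draw]
  LT 270: heading 90 -> 0
]
RT 180: heading 0 -> 180
Final: pos=(6,-62), heading=180, 6 segment(s) drawn
Segments drawn: 6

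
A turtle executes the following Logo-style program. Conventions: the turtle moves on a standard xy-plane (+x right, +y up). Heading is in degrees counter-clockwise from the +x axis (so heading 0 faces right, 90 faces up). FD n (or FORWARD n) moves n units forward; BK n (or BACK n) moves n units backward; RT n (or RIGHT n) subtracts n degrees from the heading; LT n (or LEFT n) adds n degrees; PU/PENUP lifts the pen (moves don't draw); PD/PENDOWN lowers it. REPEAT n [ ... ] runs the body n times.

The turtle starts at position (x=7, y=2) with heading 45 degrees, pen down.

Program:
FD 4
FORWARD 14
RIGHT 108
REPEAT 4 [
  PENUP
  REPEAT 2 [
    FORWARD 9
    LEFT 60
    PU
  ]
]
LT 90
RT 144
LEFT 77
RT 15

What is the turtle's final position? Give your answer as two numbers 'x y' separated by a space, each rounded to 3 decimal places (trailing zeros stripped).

Executing turtle program step by step:
Start: pos=(7,2), heading=45, pen down
FD 4: (7,2) -> (9.828,4.828) [heading=45, draw]
FD 14: (9.828,4.828) -> (19.728,14.728) [heading=45, draw]
RT 108: heading 45 -> 297
REPEAT 4 [
  -- iteration 1/4 --
  PU: pen up
  REPEAT 2 [
    -- iteration 1/2 --
    FD 9: (19.728,14.728) -> (23.814,6.709) [heading=297, move]
    LT 60: heading 297 -> 357
    PU: pen up
    -- iteration 2/2 --
    FD 9: (23.814,6.709) -> (32.802,6.238) [heading=357, move]
    LT 60: heading 357 -> 57
    PU: pen up
  ]
  -- iteration 2/4 --
  PU: pen up
  REPEAT 2 [
    -- iteration 1/2 --
    FD 9: (32.802,6.238) -> (37.703,13.786) [heading=57, move]
    LT 60: heading 57 -> 117
    PU: pen up
    -- iteration 2/2 --
    FD 9: (37.703,13.786) -> (33.617,21.805) [heading=117, move]
    LT 60: heading 117 -> 177
    PU: pen up
  ]
  -- iteration 3/4 --
  PU: pen up
  REPEAT 2 [
    -- iteration 1/2 --
    FD 9: (33.617,21.805) -> (24.63,22.276) [heading=177, move]
    LT 60: heading 177 -> 237
    PU: pen up
    -- iteration 2/2 --
    FD 9: (24.63,22.276) -> (19.728,14.728) [heading=237, move]
    LT 60: heading 237 -> 297
    PU: pen up
  ]
  -- iteration 4/4 --
  PU: pen up
  REPEAT 2 [
    -- iteration 1/2 --
    FD 9: (19.728,14.728) -> (23.814,6.709) [heading=297, move]
    LT 60: heading 297 -> 357
    PU: pen up
    -- iteration 2/2 --
    FD 9: (23.814,6.709) -> (32.802,6.238) [heading=357, move]
    LT 60: heading 357 -> 57
    PU: pen up
  ]
]
LT 90: heading 57 -> 147
RT 144: heading 147 -> 3
LT 77: heading 3 -> 80
RT 15: heading 80 -> 65
Final: pos=(32.802,6.238), heading=65, 2 segment(s) drawn

Answer: 32.802 6.238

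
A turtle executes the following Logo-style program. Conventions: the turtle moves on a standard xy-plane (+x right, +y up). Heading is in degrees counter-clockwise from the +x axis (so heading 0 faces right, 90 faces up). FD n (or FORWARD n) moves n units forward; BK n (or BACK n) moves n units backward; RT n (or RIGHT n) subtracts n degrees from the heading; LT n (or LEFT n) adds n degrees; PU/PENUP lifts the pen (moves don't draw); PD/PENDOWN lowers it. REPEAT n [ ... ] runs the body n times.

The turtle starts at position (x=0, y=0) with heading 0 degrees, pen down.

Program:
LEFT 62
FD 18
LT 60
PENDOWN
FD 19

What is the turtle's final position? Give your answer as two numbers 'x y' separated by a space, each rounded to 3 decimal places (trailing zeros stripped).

Executing turtle program step by step:
Start: pos=(0,0), heading=0, pen down
LT 62: heading 0 -> 62
FD 18: (0,0) -> (8.45,15.893) [heading=62, draw]
LT 60: heading 62 -> 122
PD: pen down
FD 19: (8.45,15.893) -> (-1.618,32.006) [heading=122, draw]
Final: pos=(-1.618,32.006), heading=122, 2 segment(s) drawn

Answer: -1.618 32.006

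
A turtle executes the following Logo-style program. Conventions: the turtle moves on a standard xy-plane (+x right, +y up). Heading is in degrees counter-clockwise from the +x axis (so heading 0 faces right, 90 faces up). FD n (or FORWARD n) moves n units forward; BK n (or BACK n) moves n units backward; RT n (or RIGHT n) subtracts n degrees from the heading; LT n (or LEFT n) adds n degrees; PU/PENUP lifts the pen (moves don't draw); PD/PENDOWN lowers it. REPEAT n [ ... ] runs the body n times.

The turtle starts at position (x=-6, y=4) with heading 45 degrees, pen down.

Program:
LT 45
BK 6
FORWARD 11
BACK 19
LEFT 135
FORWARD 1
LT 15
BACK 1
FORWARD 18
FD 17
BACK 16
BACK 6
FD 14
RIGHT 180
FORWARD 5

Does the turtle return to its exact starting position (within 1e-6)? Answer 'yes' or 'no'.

Executing turtle program step by step:
Start: pos=(-6,4), heading=45, pen down
LT 45: heading 45 -> 90
BK 6: (-6,4) -> (-6,-2) [heading=90, draw]
FD 11: (-6,-2) -> (-6,9) [heading=90, draw]
BK 19: (-6,9) -> (-6,-10) [heading=90, draw]
LT 135: heading 90 -> 225
FD 1: (-6,-10) -> (-6.707,-10.707) [heading=225, draw]
LT 15: heading 225 -> 240
BK 1: (-6.707,-10.707) -> (-6.207,-9.841) [heading=240, draw]
FD 18: (-6.207,-9.841) -> (-15.207,-25.43) [heading=240, draw]
FD 17: (-15.207,-25.43) -> (-23.707,-40.152) [heading=240, draw]
BK 16: (-23.707,-40.152) -> (-15.707,-26.296) [heading=240, draw]
BK 6: (-15.707,-26.296) -> (-12.707,-21.099) [heading=240, draw]
FD 14: (-12.707,-21.099) -> (-19.707,-33.224) [heading=240, draw]
RT 180: heading 240 -> 60
FD 5: (-19.707,-33.224) -> (-17.207,-28.894) [heading=60, draw]
Final: pos=(-17.207,-28.894), heading=60, 11 segment(s) drawn

Start position: (-6, 4)
Final position: (-17.207, -28.894)
Distance = 34.75; >= 1e-6 -> NOT closed

Answer: no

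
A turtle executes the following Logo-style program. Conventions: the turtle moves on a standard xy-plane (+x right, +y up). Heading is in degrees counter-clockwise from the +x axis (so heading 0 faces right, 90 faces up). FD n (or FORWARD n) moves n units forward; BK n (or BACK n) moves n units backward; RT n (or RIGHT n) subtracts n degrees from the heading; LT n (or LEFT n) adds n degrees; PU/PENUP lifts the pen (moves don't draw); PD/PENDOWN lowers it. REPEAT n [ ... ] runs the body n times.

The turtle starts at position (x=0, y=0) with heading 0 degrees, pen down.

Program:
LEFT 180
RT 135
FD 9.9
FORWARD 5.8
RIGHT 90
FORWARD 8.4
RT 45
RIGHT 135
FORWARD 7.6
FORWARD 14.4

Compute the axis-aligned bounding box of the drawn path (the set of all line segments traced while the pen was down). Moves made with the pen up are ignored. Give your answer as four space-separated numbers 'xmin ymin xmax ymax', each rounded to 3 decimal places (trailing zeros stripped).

Answer: 0 0 17.041 20.718

Derivation:
Executing turtle program step by step:
Start: pos=(0,0), heading=0, pen down
LT 180: heading 0 -> 180
RT 135: heading 180 -> 45
FD 9.9: (0,0) -> (7,7) [heading=45, draw]
FD 5.8: (7,7) -> (11.102,11.102) [heading=45, draw]
RT 90: heading 45 -> 315
FD 8.4: (11.102,11.102) -> (17.041,5.162) [heading=315, draw]
RT 45: heading 315 -> 270
RT 135: heading 270 -> 135
FD 7.6: (17.041,5.162) -> (11.667,10.536) [heading=135, draw]
FD 14.4: (11.667,10.536) -> (1.485,20.718) [heading=135, draw]
Final: pos=(1.485,20.718), heading=135, 5 segment(s) drawn

Segment endpoints: x in {0, 1.485, 7, 11.102, 11.667, 17.041}, y in {0, 5.162, 7, 10.536, 11.102, 20.718}
xmin=0, ymin=0, xmax=17.041, ymax=20.718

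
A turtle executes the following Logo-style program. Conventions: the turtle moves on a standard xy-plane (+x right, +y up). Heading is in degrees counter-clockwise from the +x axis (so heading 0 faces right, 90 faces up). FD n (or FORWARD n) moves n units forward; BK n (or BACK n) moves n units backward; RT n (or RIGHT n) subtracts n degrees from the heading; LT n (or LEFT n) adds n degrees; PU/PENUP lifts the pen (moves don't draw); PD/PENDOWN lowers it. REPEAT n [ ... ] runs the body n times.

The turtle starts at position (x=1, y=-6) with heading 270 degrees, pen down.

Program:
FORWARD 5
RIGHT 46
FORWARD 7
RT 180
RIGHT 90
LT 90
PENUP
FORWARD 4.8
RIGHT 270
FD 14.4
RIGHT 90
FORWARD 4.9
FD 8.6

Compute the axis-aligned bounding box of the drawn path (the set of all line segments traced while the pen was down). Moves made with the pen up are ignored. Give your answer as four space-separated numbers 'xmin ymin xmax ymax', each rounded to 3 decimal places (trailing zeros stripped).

Executing turtle program step by step:
Start: pos=(1,-6), heading=270, pen down
FD 5: (1,-6) -> (1,-11) [heading=270, draw]
RT 46: heading 270 -> 224
FD 7: (1,-11) -> (-4.035,-15.863) [heading=224, draw]
RT 180: heading 224 -> 44
RT 90: heading 44 -> 314
LT 90: heading 314 -> 44
PU: pen up
FD 4.8: (-4.035,-15.863) -> (-0.583,-12.528) [heading=44, move]
RT 270: heading 44 -> 134
FD 14.4: (-0.583,-12.528) -> (-10.586,-2.17) [heading=134, move]
RT 90: heading 134 -> 44
FD 4.9: (-10.586,-2.17) -> (-7.061,1.234) [heading=44, move]
FD 8.6: (-7.061,1.234) -> (-0.875,7.208) [heading=44, move]
Final: pos=(-0.875,7.208), heading=44, 2 segment(s) drawn

Segment endpoints: x in {-4.035, 1, 1}, y in {-15.863, -11, -6}
xmin=-4.035, ymin=-15.863, xmax=1, ymax=-6

Answer: -4.035 -15.863 1 -6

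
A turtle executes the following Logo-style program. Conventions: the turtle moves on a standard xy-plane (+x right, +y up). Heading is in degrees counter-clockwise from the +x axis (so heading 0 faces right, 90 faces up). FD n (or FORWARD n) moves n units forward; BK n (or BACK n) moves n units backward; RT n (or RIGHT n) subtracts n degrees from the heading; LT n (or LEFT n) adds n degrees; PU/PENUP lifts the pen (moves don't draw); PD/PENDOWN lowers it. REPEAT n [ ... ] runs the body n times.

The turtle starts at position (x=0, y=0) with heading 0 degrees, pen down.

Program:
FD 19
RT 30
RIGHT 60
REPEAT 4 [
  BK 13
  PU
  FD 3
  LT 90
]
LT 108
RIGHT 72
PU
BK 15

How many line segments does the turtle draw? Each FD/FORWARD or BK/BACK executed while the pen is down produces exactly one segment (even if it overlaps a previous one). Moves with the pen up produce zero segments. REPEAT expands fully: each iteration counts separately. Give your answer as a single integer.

Answer: 2

Derivation:
Executing turtle program step by step:
Start: pos=(0,0), heading=0, pen down
FD 19: (0,0) -> (19,0) [heading=0, draw]
RT 30: heading 0 -> 330
RT 60: heading 330 -> 270
REPEAT 4 [
  -- iteration 1/4 --
  BK 13: (19,0) -> (19,13) [heading=270, draw]
  PU: pen up
  FD 3: (19,13) -> (19,10) [heading=270, move]
  LT 90: heading 270 -> 0
  -- iteration 2/4 --
  BK 13: (19,10) -> (6,10) [heading=0, move]
  PU: pen up
  FD 3: (6,10) -> (9,10) [heading=0, move]
  LT 90: heading 0 -> 90
  -- iteration 3/4 --
  BK 13: (9,10) -> (9,-3) [heading=90, move]
  PU: pen up
  FD 3: (9,-3) -> (9,0) [heading=90, move]
  LT 90: heading 90 -> 180
  -- iteration 4/4 --
  BK 13: (9,0) -> (22,0) [heading=180, move]
  PU: pen up
  FD 3: (22,0) -> (19,0) [heading=180, move]
  LT 90: heading 180 -> 270
]
LT 108: heading 270 -> 18
RT 72: heading 18 -> 306
PU: pen up
BK 15: (19,0) -> (10.183,12.135) [heading=306, move]
Final: pos=(10.183,12.135), heading=306, 2 segment(s) drawn
Segments drawn: 2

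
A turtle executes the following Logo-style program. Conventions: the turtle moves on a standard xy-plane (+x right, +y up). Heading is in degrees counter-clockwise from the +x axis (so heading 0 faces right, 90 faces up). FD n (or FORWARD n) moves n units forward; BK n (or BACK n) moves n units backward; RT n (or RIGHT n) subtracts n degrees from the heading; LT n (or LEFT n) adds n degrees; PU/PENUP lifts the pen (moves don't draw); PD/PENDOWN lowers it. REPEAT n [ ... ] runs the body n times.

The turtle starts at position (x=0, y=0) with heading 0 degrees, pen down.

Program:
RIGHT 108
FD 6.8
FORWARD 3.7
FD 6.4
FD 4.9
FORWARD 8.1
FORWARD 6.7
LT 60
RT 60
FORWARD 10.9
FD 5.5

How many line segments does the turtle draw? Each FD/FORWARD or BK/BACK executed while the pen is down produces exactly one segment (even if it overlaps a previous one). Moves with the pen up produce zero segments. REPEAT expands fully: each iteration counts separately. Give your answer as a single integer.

Executing turtle program step by step:
Start: pos=(0,0), heading=0, pen down
RT 108: heading 0 -> 252
FD 6.8: (0,0) -> (-2.101,-6.467) [heading=252, draw]
FD 3.7: (-2.101,-6.467) -> (-3.245,-9.986) [heading=252, draw]
FD 6.4: (-3.245,-9.986) -> (-5.222,-16.073) [heading=252, draw]
FD 4.9: (-5.222,-16.073) -> (-6.737,-20.733) [heading=252, draw]
FD 8.1: (-6.737,-20.733) -> (-9.24,-28.437) [heading=252, draw]
FD 6.7: (-9.24,-28.437) -> (-11.31,-34.809) [heading=252, draw]
LT 60: heading 252 -> 312
RT 60: heading 312 -> 252
FD 10.9: (-11.31,-34.809) -> (-14.678,-45.175) [heading=252, draw]
FD 5.5: (-14.678,-45.175) -> (-16.378,-50.406) [heading=252, draw]
Final: pos=(-16.378,-50.406), heading=252, 8 segment(s) drawn
Segments drawn: 8

Answer: 8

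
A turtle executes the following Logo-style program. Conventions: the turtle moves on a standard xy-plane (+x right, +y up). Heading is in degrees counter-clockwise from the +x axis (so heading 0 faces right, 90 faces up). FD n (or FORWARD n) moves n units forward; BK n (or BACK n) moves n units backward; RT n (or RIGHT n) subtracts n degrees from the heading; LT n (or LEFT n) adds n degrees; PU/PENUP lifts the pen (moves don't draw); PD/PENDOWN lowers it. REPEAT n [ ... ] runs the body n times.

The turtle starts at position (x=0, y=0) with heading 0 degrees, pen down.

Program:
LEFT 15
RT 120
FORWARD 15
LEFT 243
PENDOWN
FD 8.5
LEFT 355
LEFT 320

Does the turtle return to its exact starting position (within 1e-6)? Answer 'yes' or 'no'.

Answer: no

Derivation:
Executing turtle program step by step:
Start: pos=(0,0), heading=0, pen down
LT 15: heading 0 -> 15
RT 120: heading 15 -> 255
FD 15: (0,0) -> (-3.882,-14.489) [heading=255, draw]
LT 243: heading 255 -> 138
PD: pen down
FD 8.5: (-3.882,-14.489) -> (-10.199,-8.801) [heading=138, draw]
LT 355: heading 138 -> 133
LT 320: heading 133 -> 93
Final: pos=(-10.199,-8.801), heading=93, 2 segment(s) drawn

Start position: (0, 0)
Final position: (-10.199, -8.801)
Distance = 13.472; >= 1e-6 -> NOT closed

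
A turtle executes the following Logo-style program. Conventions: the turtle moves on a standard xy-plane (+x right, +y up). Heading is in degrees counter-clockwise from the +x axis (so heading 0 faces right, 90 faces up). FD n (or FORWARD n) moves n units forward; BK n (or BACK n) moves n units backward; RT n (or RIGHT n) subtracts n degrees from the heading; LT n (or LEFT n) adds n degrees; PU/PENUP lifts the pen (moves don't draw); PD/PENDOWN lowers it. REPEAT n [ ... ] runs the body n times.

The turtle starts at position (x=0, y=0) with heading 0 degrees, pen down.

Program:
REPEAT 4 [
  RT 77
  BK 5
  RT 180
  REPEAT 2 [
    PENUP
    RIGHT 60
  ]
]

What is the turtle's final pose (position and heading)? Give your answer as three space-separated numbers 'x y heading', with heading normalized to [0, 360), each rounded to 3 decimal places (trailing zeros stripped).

Executing turtle program step by step:
Start: pos=(0,0), heading=0, pen down
REPEAT 4 [
  -- iteration 1/4 --
  RT 77: heading 0 -> 283
  BK 5: (0,0) -> (-1.125,4.872) [heading=283, draw]
  RT 180: heading 283 -> 103
  REPEAT 2 [
    -- iteration 1/2 --
    PU: pen up
    RT 60: heading 103 -> 43
    -- iteration 2/2 --
    PU: pen up
    RT 60: heading 43 -> 343
  ]
  -- iteration 2/4 --
  RT 77: heading 343 -> 266
  BK 5: (-1.125,4.872) -> (-0.776,9.86) [heading=266, move]
  RT 180: heading 266 -> 86
  REPEAT 2 [
    -- iteration 1/2 --
    PU: pen up
    RT 60: heading 86 -> 26
    -- iteration 2/2 --
    PU: pen up
    RT 60: heading 26 -> 326
  ]
  -- iteration 3/4 --
  RT 77: heading 326 -> 249
  BK 5: (-0.776,9.86) -> (1.016,14.528) [heading=249, move]
  RT 180: heading 249 -> 69
  REPEAT 2 [
    -- iteration 1/2 --
    PU: pen up
    RT 60: heading 69 -> 9
    -- iteration 2/2 --
    PU: pen up
    RT 60: heading 9 -> 309
  ]
  -- iteration 4/4 --
  RT 77: heading 309 -> 232
  BK 5: (1.016,14.528) -> (4.094,18.468) [heading=232, move]
  RT 180: heading 232 -> 52
  REPEAT 2 [
    -- iteration 1/2 --
    PU: pen up
    RT 60: heading 52 -> 352
    -- iteration 2/2 --
    PU: pen up
    RT 60: heading 352 -> 292
  ]
]
Final: pos=(4.094,18.468), heading=292, 1 segment(s) drawn

Answer: 4.094 18.468 292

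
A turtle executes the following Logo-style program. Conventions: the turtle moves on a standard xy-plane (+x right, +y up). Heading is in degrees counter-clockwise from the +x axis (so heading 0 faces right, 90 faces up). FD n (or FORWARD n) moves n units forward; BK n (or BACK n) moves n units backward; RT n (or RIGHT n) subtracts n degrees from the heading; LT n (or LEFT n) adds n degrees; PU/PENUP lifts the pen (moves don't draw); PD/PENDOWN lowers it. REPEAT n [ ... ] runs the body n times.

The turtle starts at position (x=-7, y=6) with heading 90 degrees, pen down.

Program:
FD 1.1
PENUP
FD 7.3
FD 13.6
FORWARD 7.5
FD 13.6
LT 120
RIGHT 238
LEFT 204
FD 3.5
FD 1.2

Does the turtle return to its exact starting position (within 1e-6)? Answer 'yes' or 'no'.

Executing turtle program step by step:
Start: pos=(-7,6), heading=90, pen down
FD 1.1: (-7,6) -> (-7,7.1) [heading=90, draw]
PU: pen up
FD 7.3: (-7,7.1) -> (-7,14.4) [heading=90, move]
FD 13.6: (-7,14.4) -> (-7,28) [heading=90, move]
FD 7.5: (-7,28) -> (-7,35.5) [heading=90, move]
FD 13.6: (-7,35.5) -> (-7,49.1) [heading=90, move]
LT 120: heading 90 -> 210
RT 238: heading 210 -> 332
LT 204: heading 332 -> 176
FD 3.5: (-7,49.1) -> (-10.491,49.344) [heading=176, move]
FD 1.2: (-10.491,49.344) -> (-11.689,49.428) [heading=176, move]
Final: pos=(-11.689,49.428), heading=176, 1 segment(s) drawn

Start position: (-7, 6)
Final position: (-11.689, 49.428)
Distance = 43.68; >= 1e-6 -> NOT closed

Answer: no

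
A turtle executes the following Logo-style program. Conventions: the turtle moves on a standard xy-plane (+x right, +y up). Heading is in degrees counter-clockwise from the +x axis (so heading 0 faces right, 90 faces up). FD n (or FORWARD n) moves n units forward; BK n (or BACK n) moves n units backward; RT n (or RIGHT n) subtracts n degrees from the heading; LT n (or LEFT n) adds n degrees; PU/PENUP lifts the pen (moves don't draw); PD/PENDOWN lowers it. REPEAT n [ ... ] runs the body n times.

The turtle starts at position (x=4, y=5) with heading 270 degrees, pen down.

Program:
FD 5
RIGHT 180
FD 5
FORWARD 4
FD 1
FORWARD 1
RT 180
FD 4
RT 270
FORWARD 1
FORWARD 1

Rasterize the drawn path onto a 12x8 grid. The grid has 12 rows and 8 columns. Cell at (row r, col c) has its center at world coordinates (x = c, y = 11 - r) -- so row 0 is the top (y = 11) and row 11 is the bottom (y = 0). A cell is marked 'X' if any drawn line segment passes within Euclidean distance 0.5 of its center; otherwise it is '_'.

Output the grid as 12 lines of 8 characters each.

Segment 0: (4,5) -> (4,0)
Segment 1: (4,0) -> (4,5)
Segment 2: (4,5) -> (4,9)
Segment 3: (4,9) -> (4,10)
Segment 4: (4,10) -> (4,11)
Segment 5: (4,11) -> (4,7)
Segment 6: (4,7) -> (5,7)
Segment 7: (5,7) -> (6,7)

Answer: ____X___
____X___
____X___
____X___
____XXX_
____X___
____X___
____X___
____X___
____X___
____X___
____X___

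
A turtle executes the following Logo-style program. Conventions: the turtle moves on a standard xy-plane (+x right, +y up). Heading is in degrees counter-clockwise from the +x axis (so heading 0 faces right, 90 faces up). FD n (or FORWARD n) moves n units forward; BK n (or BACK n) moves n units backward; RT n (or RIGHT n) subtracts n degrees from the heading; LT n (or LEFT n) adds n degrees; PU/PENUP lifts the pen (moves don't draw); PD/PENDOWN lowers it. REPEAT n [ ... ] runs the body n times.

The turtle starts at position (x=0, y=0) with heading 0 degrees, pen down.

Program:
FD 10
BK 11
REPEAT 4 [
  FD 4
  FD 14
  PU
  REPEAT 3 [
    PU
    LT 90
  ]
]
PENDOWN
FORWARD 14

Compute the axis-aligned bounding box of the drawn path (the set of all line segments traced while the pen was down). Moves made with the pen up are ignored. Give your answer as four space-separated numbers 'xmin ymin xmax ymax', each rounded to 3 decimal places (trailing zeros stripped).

Executing turtle program step by step:
Start: pos=(0,0), heading=0, pen down
FD 10: (0,0) -> (10,0) [heading=0, draw]
BK 11: (10,0) -> (-1,0) [heading=0, draw]
REPEAT 4 [
  -- iteration 1/4 --
  FD 4: (-1,0) -> (3,0) [heading=0, draw]
  FD 14: (3,0) -> (17,0) [heading=0, draw]
  PU: pen up
  REPEAT 3 [
    -- iteration 1/3 --
    PU: pen up
    LT 90: heading 0 -> 90
    -- iteration 2/3 --
    PU: pen up
    LT 90: heading 90 -> 180
    -- iteration 3/3 --
    PU: pen up
    LT 90: heading 180 -> 270
  ]
  -- iteration 2/4 --
  FD 4: (17,0) -> (17,-4) [heading=270, move]
  FD 14: (17,-4) -> (17,-18) [heading=270, move]
  PU: pen up
  REPEAT 3 [
    -- iteration 1/3 --
    PU: pen up
    LT 90: heading 270 -> 0
    -- iteration 2/3 --
    PU: pen up
    LT 90: heading 0 -> 90
    -- iteration 3/3 --
    PU: pen up
    LT 90: heading 90 -> 180
  ]
  -- iteration 3/4 --
  FD 4: (17,-18) -> (13,-18) [heading=180, move]
  FD 14: (13,-18) -> (-1,-18) [heading=180, move]
  PU: pen up
  REPEAT 3 [
    -- iteration 1/3 --
    PU: pen up
    LT 90: heading 180 -> 270
    -- iteration 2/3 --
    PU: pen up
    LT 90: heading 270 -> 0
    -- iteration 3/3 --
    PU: pen up
    LT 90: heading 0 -> 90
  ]
  -- iteration 4/4 --
  FD 4: (-1,-18) -> (-1,-14) [heading=90, move]
  FD 14: (-1,-14) -> (-1,0) [heading=90, move]
  PU: pen up
  REPEAT 3 [
    -- iteration 1/3 --
    PU: pen up
    LT 90: heading 90 -> 180
    -- iteration 2/3 --
    PU: pen up
    LT 90: heading 180 -> 270
    -- iteration 3/3 --
    PU: pen up
    LT 90: heading 270 -> 0
  ]
]
PD: pen down
FD 14: (-1,0) -> (13,0) [heading=0, draw]
Final: pos=(13,0), heading=0, 5 segment(s) drawn

Segment endpoints: x in {-1, -1, 0, 3, 10, 13, 17}, y in {0, 0, 0}
xmin=-1, ymin=0, xmax=17, ymax=0

Answer: -1 0 17 0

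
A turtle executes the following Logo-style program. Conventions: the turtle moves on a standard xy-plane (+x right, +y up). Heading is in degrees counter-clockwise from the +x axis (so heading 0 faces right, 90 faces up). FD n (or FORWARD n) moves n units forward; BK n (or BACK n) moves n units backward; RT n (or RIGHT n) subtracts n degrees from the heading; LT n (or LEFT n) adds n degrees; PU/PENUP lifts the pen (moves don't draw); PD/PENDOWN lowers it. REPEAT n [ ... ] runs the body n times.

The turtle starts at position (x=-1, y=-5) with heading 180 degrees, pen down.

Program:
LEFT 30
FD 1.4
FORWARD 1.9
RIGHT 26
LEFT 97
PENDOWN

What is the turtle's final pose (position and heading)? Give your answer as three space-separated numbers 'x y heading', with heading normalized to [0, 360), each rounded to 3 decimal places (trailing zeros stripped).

Answer: -3.858 -6.65 281

Derivation:
Executing turtle program step by step:
Start: pos=(-1,-5), heading=180, pen down
LT 30: heading 180 -> 210
FD 1.4: (-1,-5) -> (-2.212,-5.7) [heading=210, draw]
FD 1.9: (-2.212,-5.7) -> (-3.858,-6.65) [heading=210, draw]
RT 26: heading 210 -> 184
LT 97: heading 184 -> 281
PD: pen down
Final: pos=(-3.858,-6.65), heading=281, 2 segment(s) drawn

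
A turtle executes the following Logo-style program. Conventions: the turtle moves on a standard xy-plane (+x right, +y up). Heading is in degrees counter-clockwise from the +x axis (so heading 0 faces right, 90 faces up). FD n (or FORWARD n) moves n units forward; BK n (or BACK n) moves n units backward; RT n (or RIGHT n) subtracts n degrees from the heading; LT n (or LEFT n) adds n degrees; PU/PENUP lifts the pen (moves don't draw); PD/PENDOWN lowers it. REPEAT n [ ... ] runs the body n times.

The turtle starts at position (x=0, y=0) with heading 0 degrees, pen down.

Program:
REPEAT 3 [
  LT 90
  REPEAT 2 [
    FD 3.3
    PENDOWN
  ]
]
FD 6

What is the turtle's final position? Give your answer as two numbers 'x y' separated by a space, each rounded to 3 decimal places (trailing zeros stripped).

Answer: -6.6 -6

Derivation:
Executing turtle program step by step:
Start: pos=(0,0), heading=0, pen down
REPEAT 3 [
  -- iteration 1/3 --
  LT 90: heading 0 -> 90
  REPEAT 2 [
    -- iteration 1/2 --
    FD 3.3: (0,0) -> (0,3.3) [heading=90, draw]
    PD: pen down
    -- iteration 2/2 --
    FD 3.3: (0,3.3) -> (0,6.6) [heading=90, draw]
    PD: pen down
  ]
  -- iteration 2/3 --
  LT 90: heading 90 -> 180
  REPEAT 2 [
    -- iteration 1/2 --
    FD 3.3: (0,6.6) -> (-3.3,6.6) [heading=180, draw]
    PD: pen down
    -- iteration 2/2 --
    FD 3.3: (-3.3,6.6) -> (-6.6,6.6) [heading=180, draw]
    PD: pen down
  ]
  -- iteration 3/3 --
  LT 90: heading 180 -> 270
  REPEAT 2 [
    -- iteration 1/2 --
    FD 3.3: (-6.6,6.6) -> (-6.6,3.3) [heading=270, draw]
    PD: pen down
    -- iteration 2/2 --
    FD 3.3: (-6.6,3.3) -> (-6.6,0) [heading=270, draw]
    PD: pen down
  ]
]
FD 6: (-6.6,0) -> (-6.6,-6) [heading=270, draw]
Final: pos=(-6.6,-6), heading=270, 7 segment(s) drawn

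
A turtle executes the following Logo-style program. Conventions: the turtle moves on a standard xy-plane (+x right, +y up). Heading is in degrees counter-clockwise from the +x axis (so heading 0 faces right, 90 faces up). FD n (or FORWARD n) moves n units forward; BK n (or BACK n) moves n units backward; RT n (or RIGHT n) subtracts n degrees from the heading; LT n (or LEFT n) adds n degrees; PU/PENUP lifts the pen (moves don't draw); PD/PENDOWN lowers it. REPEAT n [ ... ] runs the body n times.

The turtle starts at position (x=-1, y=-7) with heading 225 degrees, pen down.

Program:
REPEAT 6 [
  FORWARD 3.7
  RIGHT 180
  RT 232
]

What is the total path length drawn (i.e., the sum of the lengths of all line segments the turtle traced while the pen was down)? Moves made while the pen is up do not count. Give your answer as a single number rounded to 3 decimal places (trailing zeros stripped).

Answer: 22.2

Derivation:
Executing turtle program step by step:
Start: pos=(-1,-7), heading=225, pen down
REPEAT 6 [
  -- iteration 1/6 --
  FD 3.7: (-1,-7) -> (-3.616,-9.616) [heading=225, draw]
  RT 180: heading 225 -> 45
  RT 232: heading 45 -> 173
  -- iteration 2/6 --
  FD 3.7: (-3.616,-9.616) -> (-7.289,-9.165) [heading=173, draw]
  RT 180: heading 173 -> 353
  RT 232: heading 353 -> 121
  -- iteration 3/6 --
  FD 3.7: (-7.289,-9.165) -> (-9.194,-5.994) [heading=121, draw]
  RT 180: heading 121 -> 301
  RT 232: heading 301 -> 69
  -- iteration 4/6 --
  FD 3.7: (-9.194,-5.994) -> (-7.868,-2.54) [heading=69, draw]
  RT 180: heading 69 -> 249
  RT 232: heading 249 -> 17
  -- iteration 5/6 --
  FD 3.7: (-7.868,-2.54) -> (-4.33,-1.458) [heading=17, draw]
  RT 180: heading 17 -> 197
  RT 232: heading 197 -> 325
  -- iteration 6/6 --
  FD 3.7: (-4.33,-1.458) -> (-1.299,-3.58) [heading=325, draw]
  RT 180: heading 325 -> 145
  RT 232: heading 145 -> 273
]
Final: pos=(-1.299,-3.58), heading=273, 6 segment(s) drawn

Segment lengths:
  seg 1: (-1,-7) -> (-3.616,-9.616), length = 3.7
  seg 2: (-3.616,-9.616) -> (-7.289,-9.165), length = 3.7
  seg 3: (-7.289,-9.165) -> (-9.194,-5.994), length = 3.7
  seg 4: (-9.194,-5.994) -> (-7.868,-2.54), length = 3.7
  seg 5: (-7.868,-2.54) -> (-4.33,-1.458), length = 3.7
  seg 6: (-4.33,-1.458) -> (-1.299,-3.58), length = 3.7
Total = 22.2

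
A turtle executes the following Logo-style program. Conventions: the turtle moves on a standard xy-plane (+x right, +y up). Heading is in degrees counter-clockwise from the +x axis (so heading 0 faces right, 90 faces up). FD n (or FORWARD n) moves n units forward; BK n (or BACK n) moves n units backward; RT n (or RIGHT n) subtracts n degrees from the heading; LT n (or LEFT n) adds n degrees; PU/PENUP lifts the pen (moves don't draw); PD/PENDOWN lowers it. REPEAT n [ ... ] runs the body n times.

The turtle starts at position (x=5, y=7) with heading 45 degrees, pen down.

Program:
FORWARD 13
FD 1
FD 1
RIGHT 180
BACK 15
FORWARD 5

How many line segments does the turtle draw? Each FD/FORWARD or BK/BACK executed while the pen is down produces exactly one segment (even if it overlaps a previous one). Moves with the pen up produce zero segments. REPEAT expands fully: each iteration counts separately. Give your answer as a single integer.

Executing turtle program step by step:
Start: pos=(5,7), heading=45, pen down
FD 13: (5,7) -> (14.192,16.192) [heading=45, draw]
FD 1: (14.192,16.192) -> (14.899,16.899) [heading=45, draw]
FD 1: (14.899,16.899) -> (15.607,17.607) [heading=45, draw]
RT 180: heading 45 -> 225
BK 15: (15.607,17.607) -> (26.213,28.213) [heading=225, draw]
FD 5: (26.213,28.213) -> (22.678,24.678) [heading=225, draw]
Final: pos=(22.678,24.678), heading=225, 5 segment(s) drawn
Segments drawn: 5

Answer: 5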